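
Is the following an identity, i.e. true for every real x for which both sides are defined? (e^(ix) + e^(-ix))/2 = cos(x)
Yes, this is an identity.

Claim: (e^(ix) + e^(-ix))/2 = cos(x).
Reasoning: By Euler's formula e^(ix) = cos(x) + i·sin(x) and e^(-ix) = cos(x) - i·sin(x). Adding cancels the sine terms: e^(ix) + e^(-ix) = 2cos(x); divide by 2.
So the two sides agree for every real x for which both sides are defined.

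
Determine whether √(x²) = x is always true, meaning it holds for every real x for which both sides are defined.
Claim: √(x²) = x.
Test a specific point where both sides are defined: x = -3.
LHS = √(x²) ≈ 3.0000
RHS = x ≈ -3.0000
Since 3.0000 ≠ -3.0000, the equation fails at this point, so it cannot hold for every real x for which both sides are defined.
√(x²) = |x|, which differs from x whenever x < 0 (both sides are defined for every real x).

Conclusion: No, this is NOT an identity.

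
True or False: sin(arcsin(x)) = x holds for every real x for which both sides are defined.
True.

Claim: sin(arcsin(x)) = x.
Reasoning: For -1 ≤ x ≤ 1 (where arcsin is defined), arcsin(x) is by definition an angle whose sine equals x. Taking the sine of that angle returns x. (Note the other order, arcsin(sin x) = x, is NOT an identity.)
So the two sides agree for every real x for which both sides are defined.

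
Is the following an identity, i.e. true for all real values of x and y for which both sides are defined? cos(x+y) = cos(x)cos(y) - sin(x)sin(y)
Yes, this is an identity.

Claim: cos(x+y) = cos(x)cos(y) - sin(x)sin(y).
Reasoning: By Euler's formula e^(i(x+y)) = e^(ix)·e^(iy) = (cos x + i·sin x)(cos y + i·sin y). The real part of the left side is cos(x+y); the real part of the product is cos(x)cos(y) - sin(x)sin(y) (since i·i = -1).
So the two sides agree for all real values of x and y for which both sides are defined.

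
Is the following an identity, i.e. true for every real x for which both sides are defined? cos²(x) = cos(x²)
Claim: cos²(x) = cos(x²).
Test a specific point where both sides are defined: x = π/4.
LHS = cos²(x) ≈ 0.5000
RHS = cos(x²) ≈ 0.8157
Since 0.5000 ≠ 0.8157, the equation fails at this point, so it cannot hold for every real x for which both sides are defined.
cos²(x) means (cos x)², squaring the output; cos(x²) squares the input. These are different functions.

Conclusion: No, this is NOT an identity.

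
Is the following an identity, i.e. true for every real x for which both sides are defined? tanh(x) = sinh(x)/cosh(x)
Claim: tanh(x) = sinh(x)/cosh(x).
Reasoning: tanh(x) is defined as sinh(x)/cosh(x) = (e^x - e^-x)/(e^x + e^-x); cosh(x) ≥ 1 is never zero, so this holds for every real x.
So the two sides agree for every real x for which both sides are defined.

Conclusion: Yes, this is an identity.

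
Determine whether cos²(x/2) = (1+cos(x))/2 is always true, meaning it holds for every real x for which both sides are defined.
Yes, this is an identity.

Claim: cos²(x/2) = (1+cos(x))/2.
Reasoning: Use cos(2θ) = 2cos²θ - 1 with θ = x/2: cos(x) = 2cos²(x/2) - 1. Solving for cos²(x/2) gives (1 + cos(x))/2.
So the two sides agree for every real x for which both sides are defined.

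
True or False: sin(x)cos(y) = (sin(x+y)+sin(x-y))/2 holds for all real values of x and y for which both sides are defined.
Claim: sin(x)cos(y) = (sin(x+y)+sin(x-y))/2.
Reasoning: sin(x+y) = sin(x)cos(y) + cos(x)sin(y) and sin(x-y) = sin(x)cos(y) - cos(x)sin(y). Adding, sin(x+y) + sin(x-y) = 2sin(x)cos(y); divide by 2.
So the two sides agree for all real values of x and y for which both sides are defined.

Conclusion: True.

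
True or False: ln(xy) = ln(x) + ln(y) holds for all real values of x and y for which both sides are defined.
True.

Claim: ln(xy) = ln(x) + ln(y).
Reasoning: Both sides are simultaneously defined only when x, y > 0. Write x = e^p, y = e^q (p = ln x, q = ln y). Then xy = e^p · e^q = e^(p+q), so ln(xy) = p + q = ln(x) + ln(y).
So the two sides agree for all real values of x and y for which both sides are defined.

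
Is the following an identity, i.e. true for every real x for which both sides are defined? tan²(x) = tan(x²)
No, this is NOT an identity.

Claim: tan²(x) = tan(x²).
Test a specific point where both sides are defined: x = π.
LHS = tan²(x) ≈ 0.0000
RHS = tan(x²) ≈ 0.4767
Since 0.0000 ≠ 0.4767, the equation fails at this point, so it cannot hold for every real x for which both sides are defined.
tan²(x) means (tan x)², squaring the output; tan(x²) squares the input. These are different functions.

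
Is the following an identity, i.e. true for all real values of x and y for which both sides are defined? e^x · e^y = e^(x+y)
Claim: e^x · e^y = e^(x+y).
Reasoning: This is the law of exponents for a common base: multiplying powers adds exponents. E.g. from the series, (Σ x^j/j!)(Σ y^k/k!) = Σ_m (Σ_{j+k=m} x^j y^k/(j!k!)) = Σ_m (x+y)^m/m! by the binomial theorem.
So the two sides agree for all real values of x and y for which both sides are defined.

Conclusion: Yes, this is an identity.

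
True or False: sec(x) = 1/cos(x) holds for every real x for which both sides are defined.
Claim: sec(x) = 1/cos(x).
Reasoning: sec(x) is by definition the reciprocal of cos(x), wherever cos(x) ≠ 0.
So the two sides agree for every real x for which both sides are defined.

Conclusion: True.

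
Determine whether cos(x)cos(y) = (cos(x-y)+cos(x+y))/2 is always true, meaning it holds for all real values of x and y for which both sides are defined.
Claim: cos(x)cos(y) = (cos(x-y)+cos(x+y))/2.
Reasoning: cos(x-y) = cos(x)cos(y) + sin(x)sin(y) and cos(x+y) = cos(x)cos(y) - sin(x)sin(y). Adding, cos(x-y) + cos(x+y) = 2cos(x)cos(y); divide by 2.
So the two sides agree for all real values of x and y for which both sides are defined.

Conclusion: Yes, this is an identity.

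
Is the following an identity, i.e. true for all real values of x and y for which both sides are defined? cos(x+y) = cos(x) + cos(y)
No, this is NOT an identity.

Claim: cos(x+y) = cos(x) + cos(y).
Test a specific point where both sides are defined: x = π/2, y = 2π/3.
LHS = cos(x+y) ≈ -0.8660
RHS = cos(x) + cos(y) ≈ -0.5000
Since -0.8660 ≠ -0.5000, the equation fails at this point, so it cannot hold for all real values of x and y for which both sides are defined.
The correct expansion is cos(x+y) = cos(x)cos(y) - sin(x)sin(y); cosine is not additive.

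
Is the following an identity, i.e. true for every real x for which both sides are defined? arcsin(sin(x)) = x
No, this is NOT an identity.

Claim: arcsin(sin(x)) = x.
Test a specific point where both sides are defined: x = 2π/3.
LHS = arcsin(sin(x)) ≈ 1.0472
RHS = x ≈ 2.0944
Since 1.0472 ≠ 2.0944, the equation fails at this point, so it cannot hold for every real x for which both sides are defined.
arcsin only returns values in [-π/2, π/2], so arcsin(sin(x)) = x holds only for x in that interval, not for all real x.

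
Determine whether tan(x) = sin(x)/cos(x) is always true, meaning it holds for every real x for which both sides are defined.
Yes, this is an identity.

Claim: tan(x) = sin(x)/cos(x).
Reasoning: For an angle x whose terminal point on the unit circle is (cos x, sin x), tan(x) is defined as the ratio (second coordinate)/(first coordinate) = sin(x)/cos(x), wherever cos(x) ≠ 0.
So the two sides agree for every real x for which both sides are defined.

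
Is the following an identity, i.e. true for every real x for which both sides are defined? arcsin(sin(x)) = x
No, this is NOT an identity.

Claim: arcsin(sin(x)) = x.
Test a specific point where both sides are defined: x = 3π/4.
LHS = arcsin(sin(x)) ≈ 0.7854
RHS = x ≈ 2.3562
Since 0.7854 ≠ 2.3562, the equation fails at this point, so it cannot hold for every real x for which both sides are defined.
arcsin only returns values in [-π/2, π/2], so arcsin(sin(x)) = x holds only for x in that interval, not for all real x.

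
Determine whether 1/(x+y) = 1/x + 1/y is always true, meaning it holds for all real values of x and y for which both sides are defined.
No, this is NOT an identity.

Claim: 1/(x+y) = 1/x + 1/y.
Test a specific point where both sides are defined: x = 3, y = 3.
LHS = 1/(x+y) ≈ 0.1667
RHS = 1/x + 1/y ≈ 0.6667
Since 0.1667 ≠ 0.6667, the equation fails at this point, so it cannot hold for all real values of x and y for which both sides are defined.
1/x + 1/y = (x+y)/(xy), which is not 1/(x+y).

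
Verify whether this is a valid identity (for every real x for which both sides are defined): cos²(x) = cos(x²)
Claim: cos²(x) = cos(x²).
Test a specific point where both sides are defined: x = π/4.
LHS = cos²(x) ≈ 0.5000
RHS = cos(x²) ≈ 0.8157
Since 0.5000 ≠ 0.8157, the equation fails at this point, so it cannot hold for every real x for which both sides are defined.
cos²(x) means (cos x)², squaring the output; cos(x²) squares the input. These are different functions.

Conclusion: No, this is NOT an identity.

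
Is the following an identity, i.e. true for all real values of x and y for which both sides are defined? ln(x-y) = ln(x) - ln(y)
Claim: ln(x-y) = ln(x) - ln(y).
Test a specific point where both sides are defined: x = 5, y = 1/2.
LHS = ln(x-y) ≈ 1.5041
RHS = ln(x) - ln(y) ≈ 2.3026
Since 1.5041 ≠ 2.3026, the equation fails at this point, so it cannot hold for all real values of x and y for which both sides are defined.
ln(x) - ln(y) = ln(x/y), not ln(x-y).

Conclusion: No, this is NOT an identity.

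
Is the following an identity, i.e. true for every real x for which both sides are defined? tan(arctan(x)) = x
Yes, this is an identity.

Claim: tan(arctan(x)) = x.
Reasoning: For every real x, arctan(x) is by definition the angle in (-π/2, π/2) whose tangent equals x. Taking the tangent of that angle returns x.
So the two sides agree for every real x for which both sides are defined.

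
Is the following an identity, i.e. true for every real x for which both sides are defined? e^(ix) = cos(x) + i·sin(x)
Yes, this is an identity.

Claim: e^(ix) = cos(x) + i·sin(x).
Reasoning: Euler's formula. Expand e^(ix) = Σ (ix)^k / k!. Since i² = -1, the even-k terms are Σ (-1)^m x^(2m)/(2m)! = cos(x) and the odd-k terms are i · Σ (-1)^m x^(2m+1)/(2m+1)! = i·sin(x).
So the two sides agree for every real x for which both sides are defined.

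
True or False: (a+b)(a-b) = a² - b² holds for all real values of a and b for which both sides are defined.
True.

Claim: (a+b)(a-b) = a² - b².
Reasoning: Expand: (a+b)(a-b) = a² - ab + ba - b² = a² - b² (the cross terms cancel).
So the two sides agree for all real values of a and b for which both sides are defined.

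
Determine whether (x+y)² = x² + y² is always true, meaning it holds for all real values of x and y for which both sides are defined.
Claim: (x+y)² = x² + y².
Test a specific point where both sides are defined: x = 1/2, y = -3.
LHS = (x+y)² ≈ 6.2500
RHS = x² + y² ≈ 9.2500
Since 6.2500 ≠ 9.2500, the equation fails at this point, so it cannot hold for all real values of x and y for which both sides are defined.
The correct expansion is (x+y)² = x² + 2xy + y²; the cross term 2xy is missing.

Conclusion: No, this is NOT an identity.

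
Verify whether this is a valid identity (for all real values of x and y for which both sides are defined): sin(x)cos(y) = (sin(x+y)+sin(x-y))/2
Claim: sin(x)cos(y) = (sin(x+y)+sin(x-y))/2.
Reasoning: sin(x+y) = sin(x)cos(y) + cos(x)sin(y) and sin(x-y) = sin(x)cos(y) - cos(x)sin(y). Adding, sin(x+y) + sin(x-y) = 2sin(x)cos(y); divide by 2.
So the two sides agree for all real values of x and y for which both sides are defined.

Conclusion: Yes, this is an identity.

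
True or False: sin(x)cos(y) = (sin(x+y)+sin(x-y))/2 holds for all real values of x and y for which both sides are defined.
True.

Claim: sin(x)cos(y) = (sin(x+y)+sin(x-y))/2.
Reasoning: sin(x+y) = sin(x)cos(y) + cos(x)sin(y) and sin(x-y) = sin(x)cos(y) - cos(x)sin(y). Adding, sin(x+y) + sin(x-y) = 2sin(x)cos(y); divide by 2.
So the two sides agree for all real values of x and y for which both sides are defined.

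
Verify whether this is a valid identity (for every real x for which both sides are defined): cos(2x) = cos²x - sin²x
Yes, this is an identity.

Claim: cos(2x) = cos²x - sin²x.
Reasoning: Put y = x in the addition formula cos(x+y) = cos(x)cos(y) - sin(x)sin(y): cos(2x) = cos²x - sin²x.
So the two sides agree for every real x for which both sides are defined.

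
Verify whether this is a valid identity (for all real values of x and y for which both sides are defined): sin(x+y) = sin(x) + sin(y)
No, this is NOT an identity.

Claim: sin(x+y) = sin(x) + sin(y).
Test a specific point where both sides are defined: x = 3π/4, y = -π/2.
LHS = sin(x+y) ≈ 0.7071
RHS = sin(x) + sin(y) ≈ -0.2929
Since 0.7071 ≠ -0.2929, the equation fails at this point, so it cannot hold for all real values of x and y for which both sides are defined.
The correct expansion is sin(x+y) = sin(x)cos(y) + cos(x)sin(y); sine is not additive.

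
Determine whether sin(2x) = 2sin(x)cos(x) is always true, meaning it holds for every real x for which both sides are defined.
Claim: sin(2x) = 2sin(x)cos(x).
Reasoning: Put y = x in the addition formula sin(x+y) = sin(x)cos(y) + cos(x)sin(y): sin(2x) = sin(x)cos(x) + cos(x)sin(x) = 2sin(x)cos(x).
So the two sides agree for every real x for which both sides are defined.

Conclusion: Yes, this is an identity.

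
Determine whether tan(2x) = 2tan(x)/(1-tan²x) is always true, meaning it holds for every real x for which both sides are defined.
Claim: tan(2x) = 2tan(x)/(1-tan²x).
Reasoning: tan(2x) = sin(2x)/cos(2x) = 2sin(x)cos(x) / (cos²x - sin²x). Divide numerator and denominator by cos²x: 2tan(x) / (1 - tan²x).
So the two sides agree for every real x for which both sides are defined.

Conclusion: Yes, this is an identity.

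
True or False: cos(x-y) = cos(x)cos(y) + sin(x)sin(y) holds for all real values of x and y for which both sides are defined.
Claim: cos(x-y) = cos(x)cos(y) + sin(x)sin(y).
Reasoning: Replace y by -y in cos(x+y) = cos(x)cos(y) - sin(x)sin(y) and use cos(-y) = cos(y), sin(-y) = -sin(y): cos(x-y) = cos(x)cos(y) + sin(x)sin(y).
So the two sides agree for all real values of x and y for which both sides are defined.

Conclusion: True.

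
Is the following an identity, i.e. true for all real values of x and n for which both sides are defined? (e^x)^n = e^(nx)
Claim: (e^x)^n = e^(nx).
Reasoning: e^x is a positive real number, and for a positive base B and real exponent n, B^n = e^(n·ln B). With B = e^x, ln B = x, so (e^x)^n = e^(n·x).
So the two sides agree for all real values of x and n for which both sides are defined.

Conclusion: Yes, this is an identity.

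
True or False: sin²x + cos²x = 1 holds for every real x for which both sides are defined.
Claim: sin²x + cos²x = 1.
Reasoning: The point (cos x, sin x) lies on the unit circle X² + Y² = 1, so cos²x + sin²x = 1 for every real x.
So the two sides agree for every real x for which both sides are defined.

Conclusion: True.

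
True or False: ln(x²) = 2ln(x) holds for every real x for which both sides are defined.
Claim: ln(x²) = 2ln(x).
Reasoning: The right side requires x > 0. For x > 0, x² = (e^(ln x))² = e^(2ln x), so ln(x²) = 2ln(x). (For x < 0 the right side is undefined, so those values are outside the claim.)
So the two sides agree for every real x for which both sides are defined.

Conclusion: True.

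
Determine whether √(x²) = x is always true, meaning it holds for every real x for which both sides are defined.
Claim: √(x²) = x.
Test a specific point where both sides are defined: x = -1.
LHS = √(x²) ≈ 1.0000
RHS = x ≈ -1.0000
Since 1.0000 ≠ -1.0000, the equation fails at this point, so it cannot hold for every real x for which both sides are defined.
√(x²) = |x|, which differs from x whenever x < 0 (both sides are defined for every real x).

Conclusion: No, this is NOT an identity.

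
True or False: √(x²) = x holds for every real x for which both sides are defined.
False.

Claim: √(x²) = x.
Test a specific point where both sides are defined: x = -1.
LHS = √(x²) ≈ 1.0000
RHS = x ≈ -1.0000
Since 1.0000 ≠ -1.0000, the equation fails at this point, so it cannot hold for every real x for which both sides are defined.
√(x²) = |x|, which differs from x whenever x < 0 (both sides are defined for every real x).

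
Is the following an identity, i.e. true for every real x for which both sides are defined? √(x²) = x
Claim: √(x²) = x.
Test a specific point where both sides are defined: x = -3.
LHS = √(x²) ≈ 3.0000
RHS = x ≈ -3.0000
Since 3.0000 ≠ -3.0000, the equation fails at this point, so it cannot hold for every real x for which both sides are defined.
√(x²) = |x|, which differs from x whenever x < 0 (both sides are defined for every real x).

Conclusion: No, this is NOT an identity.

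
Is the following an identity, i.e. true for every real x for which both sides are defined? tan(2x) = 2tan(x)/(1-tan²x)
Claim: tan(2x) = 2tan(x)/(1-tan²x).
Reasoning: tan(2x) = sin(2x)/cos(2x) = 2sin(x)cos(x) / (cos²x - sin²x). Divide numerator and denominator by cos²x: 2tan(x) / (1 - tan²x).
So the two sides agree for every real x for which both sides are defined.

Conclusion: Yes, this is an identity.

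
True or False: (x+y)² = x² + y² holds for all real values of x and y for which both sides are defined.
Claim: (x+y)² = x² + y².
Test a specific point where both sides are defined: x = 2, y = -3.
LHS = (x+y)² ≈ 1.0000
RHS = x² + y² ≈ 13.0000
Since 1.0000 ≠ 13.0000, the equation fails at this point, so it cannot hold for all real values of x and y for which both sides are defined.
The correct expansion is (x+y)² = x² + 2xy + y²; the cross term 2xy is missing.

Conclusion: False.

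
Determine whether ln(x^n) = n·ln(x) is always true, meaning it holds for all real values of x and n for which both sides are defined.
Claim: ln(x^n) = n·ln(x).
Reasoning: The right side requires x > 0. For x > 0, x^n = (e^(ln x))^n = e^(n·ln x), so taking ln of both sides gives ln(x^n) = n·ln(x).
So the two sides agree for all real values of x and n for which both sides are defined.

Conclusion: Yes, this is an identity.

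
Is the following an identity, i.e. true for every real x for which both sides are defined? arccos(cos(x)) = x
Claim: arccos(cos(x)) = x.
Test a specific point where both sides are defined: x = -π/4.
LHS = arccos(cos(x)) ≈ 0.7854
RHS = x ≈ -0.7854
Since 0.7854 ≠ -0.7854, the equation fails at this point, so it cannot hold for every real x for which both sides are defined.
arccos only returns values in [0, π], so arccos(cos(x)) = x holds only for x in that interval, not for all real x.

Conclusion: No, this is NOT an identity.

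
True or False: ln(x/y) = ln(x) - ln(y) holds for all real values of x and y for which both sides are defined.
Claim: ln(x/y) = ln(x) - ln(y).
Reasoning: Both sides are simultaneously defined only when x, y > 0. Write x = e^p, y = e^q. Then x/y = e^(p-q), so ln(x/y) = p - q = ln(x) - ln(y).
So the two sides agree for all real values of x and y for which both sides are defined.

Conclusion: True.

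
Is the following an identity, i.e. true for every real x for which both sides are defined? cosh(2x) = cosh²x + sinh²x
Claim: cosh(2x) = cosh²x + sinh²x.
Reasoning: cosh²x = (e^(2x) + 2 + e^(-2x))/4 and sinh²x = (e^(2x) - 2 + e^(-2x))/4. Adding gives (2e^(2x) + 2e^(-2x))/4 = (e^(2x) + e^(-2x))/2 = cosh(2x).
So the two sides agree for every real x for which both sides are defined.

Conclusion: Yes, this is an identity.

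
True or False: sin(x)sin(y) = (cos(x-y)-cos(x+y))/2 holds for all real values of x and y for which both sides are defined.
Claim: sin(x)sin(y) = (cos(x-y)-cos(x+y))/2.
Reasoning: cos(x-y) = cos(x)cos(y) + sin(x)sin(y) and cos(x+y) = cos(x)cos(y) - sin(x)sin(y). Subtracting, cos(x-y) - cos(x+y) = 2sin(x)sin(y); divide by 2.
So the two sides agree for all real values of x and y for which both sides are defined.

Conclusion: True.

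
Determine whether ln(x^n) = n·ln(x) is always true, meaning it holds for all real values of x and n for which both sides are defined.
Claim: ln(x^n) = n·ln(x).
Reasoning: The right side requires x > 0. For x > 0, x^n = (e^(ln x))^n = e^(n·ln x), so taking ln of both sides gives ln(x^n) = n·ln(x).
So the two sides agree for all real values of x and n for which both sides are defined.

Conclusion: Yes, this is an identity.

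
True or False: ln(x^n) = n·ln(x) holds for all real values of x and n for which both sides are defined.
True.

Claim: ln(x^n) = n·ln(x).
Reasoning: The right side requires x > 0. For x > 0, x^n = (e^(ln x))^n = e^(n·ln x), so taking ln of both sides gives ln(x^n) = n·ln(x).
So the two sides agree for all real values of x and n for which both sides are defined.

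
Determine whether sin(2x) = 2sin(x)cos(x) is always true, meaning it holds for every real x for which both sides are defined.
Yes, this is an identity.

Claim: sin(2x) = 2sin(x)cos(x).
Reasoning: Put y = x in the addition formula sin(x+y) = sin(x)cos(y) + cos(x)sin(y): sin(2x) = sin(x)cos(x) + cos(x)sin(x) = 2sin(x)cos(x).
So the two sides agree for every real x for which both sides are defined.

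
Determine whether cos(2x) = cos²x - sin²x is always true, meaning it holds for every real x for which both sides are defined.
Yes, this is an identity.

Claim: cos(2x) = cos²x - sin²x.
Reasoning: Put y = x in the addition formula cos(x+y) = cos(x)cos(y) - sin(x)sin(y): cos(2x) = cos²x - sin²x.
So the two sides agree for every real x for which both sides are defined.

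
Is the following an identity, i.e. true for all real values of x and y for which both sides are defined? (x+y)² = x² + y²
Claim: (x+y)² = x² + y².
Test a specific point where both sides are defined: x = 2, y = -2.
LHS = (x+y)² ≈ 0.0000
RHS = x² + y² ≈ 8.0000
Since 0.0000 ≠ 8.0000, the equation fails at this point, so it cannot hold for all real values of x and y for which both sides are defined.
The correct expansion is (x+y)² = x² + 2xy + y²; the cross term 2xy is missing.

Conclusion: No, this is NOT an identity.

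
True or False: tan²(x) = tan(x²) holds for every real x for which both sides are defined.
False.

Claim: tan²(x) = tan(x²).
Test a specific point where both sides are defined: x = 2π/3.
LHS = tan²(x) ≈ 3.0000
RHS = tan(x²) ≈ 2.9590
Since 3.0000 ≠ 2.9590, the equation fails at this point, so it cannot hold for every real x for which both sides are defined.
tan²(x) means (tan x)², squaring the output; tan(x²) squares the input. These are different functions.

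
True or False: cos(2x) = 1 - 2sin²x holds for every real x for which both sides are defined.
True.

Claim: cos(2x) = 1 - 2sin²x.
Reasoning: cos(2x) = cos²x - sin²x. Replace cos²x by 1 - sin²x: (1 - sin²x) - sin²x = 1 - 2sin²x.
So the two sides agree for every real x for which both sides are defined.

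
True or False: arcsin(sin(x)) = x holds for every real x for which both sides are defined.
False.

Claim: arcsin(sin(x)) = x.
Test a specific point where both sides are defined: x = π.
LHS = arcsin(sin(x)) ≈ 0.0000
RHS = x ≈ 3.1416
Since 0.0000 ≠ 3.1416, the equation fails at this point, so it cannot hold for every real x for which both sides are defined.
arcsin only returns values in [-π/2, π/2], so arcsin(sin(x)) = x holds only for x in that interval, not for all real x.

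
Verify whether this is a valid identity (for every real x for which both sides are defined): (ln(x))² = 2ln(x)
No, this is NOT an identity.

Claim: (ln(x))² = 2ln(x).
Test a specific point where both sides are defined: x = 3/2.
LHS = (ln(x))² ≈ 0.1644
RHS = 2ln(x) ≈ 0.8109
Since 0.1644 ≠ 0.8109, the equation fails at this point, so it cannot hold for every real x for which both sides are defined.
2ln(x) equals ln(x²), which is not the same as (ln x)².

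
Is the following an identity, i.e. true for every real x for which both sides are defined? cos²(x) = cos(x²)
Claim: cos²(x) = cos(x²).
Test a specific point where both sides are defined: x = π/3.
LHS = cos²(x) ≈ 0.2500
RHS = cos(x²) ≈ 0.4566
Since 0.2500 ≠ 0.4566, the equation fails at this point, so it cannot hold for every real x for which both sides are defined.
cos²(x) means (cos x)², squaring the output; cos(x²) squares the input. These are different functions.

Conclusion: No, this is NOT an identity.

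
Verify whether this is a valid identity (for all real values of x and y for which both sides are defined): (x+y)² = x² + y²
No, this is NOT an identity.

Claim: (x+y)² = x² + y².
Test a specific point where both sides are defined: x = -2, y = 3.
LHS = (x+y)² ≈ 1.0000
RHS = x² + y² ≈ 13.0000
Since 1.0000 ≠ 13.0000, the equation fails at this point, so it cannot hold for all real values of x and y for which both sides are defined.
The correct expansion is (x+y)² = x² + 2xy + y²; the cross term 2xy is missing.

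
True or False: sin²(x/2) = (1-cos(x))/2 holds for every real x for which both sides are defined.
True.

Claim: sin²(x/2) = (1-cos(x))/2.
Reasoning: Use cos(2θ) = 1 - 2sin²θ with θ = x/2: cos(x) = 1 - 2sin²(x/2). Solving for sin²(x/2) gives (1 - cos(x))/2.
So the two sides agree for every real x for which both sides are defined.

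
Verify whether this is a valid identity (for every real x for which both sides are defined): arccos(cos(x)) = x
No, this is NOT an identity.

Claim: arccos(cos(x)) = x.
Test a specific point where both sides are defined: x = -π/6.
LHS = arccos(cos(x)) ≈ 0.5236
RHS = x ≈ -0.5236
Since 0.5236 ≠ -0.5236, the equation fails at this point, so it cannot hold for every real x for which both sides are defined.
arccos only returns values in [0, π], so arccos(cos(x)) = x holds only for x in that interval, not for all real x.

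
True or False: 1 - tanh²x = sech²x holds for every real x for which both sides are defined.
Claim: 1 - tanh²x = sech²x.
Reasoning: Divide cosh²x - sinh²x = 1 through by cosh²x (never zero): 1 - tanh²x = 1/cosh²x = sech²x.
So the two sides agree for every real x for which both sides are defined.

Conclusion: True.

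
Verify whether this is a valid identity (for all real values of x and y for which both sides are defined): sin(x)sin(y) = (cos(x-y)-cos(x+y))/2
Yes, this is an identity.

Claim: sin(x)sin(y) = (cos(x-y)-cos(x+y))/2.
Reasoning: cos(x-y) = cos(x)cos(y) + sin(x)sin(y) and cos(x+y) = cos(x)cos(y) - sin(x)sin(y). Subtracting, cos(x-y) - cos(x+y) = 2sin(x)sin(y); divide by 2.
So the two sides agree for all real values of x and y for which both sides are defined.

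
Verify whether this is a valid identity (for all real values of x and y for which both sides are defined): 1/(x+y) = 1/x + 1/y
No, this is NOT an identity.

Claim: 1/(x+y) = 1/x + 1/y.
Test a specific point where both sides are defined: x = 1, y = 2.
LHS = 1/(x+y) ≈ 0.3333
RHS = 1/x + 1/y ≈ 1.5000
Since 0.3333 ≠ 1.5000, the equation fails at this point, so it cannot hold for all real values of x and y for which both sides are defined.
1/x + 1/y = (x+y)/(xy), which is not 1/(x+y).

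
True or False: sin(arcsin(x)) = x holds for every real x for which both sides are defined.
True.

Claim: sin(arcsin(x)) = x.
Reasoning: For -1 ≤ x ≤ 1 (where arcsin is defined), arcsin(x) is by definition an angle whose sine equals x. Taking the sine of that angle returns x. (Note the other order, arcsin(sin x) = x, is NOT an identity.)
So the two sides agree for every real x for which both sides are defined.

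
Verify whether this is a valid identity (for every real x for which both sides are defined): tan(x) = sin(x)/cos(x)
Yes, this is an identity.

Claim: tan(x) = sin(x)/cos(x).
Reasoning: For an angle x whose terminal point on the unit circle is (cos x, sin x), tan(x) is defined as the ratio (second coordinate)/(first coordinate) = sin(x)/cos(x), wherever cos(x) ≠ 0.
So the two sides agree for every real x for which both sides are defined.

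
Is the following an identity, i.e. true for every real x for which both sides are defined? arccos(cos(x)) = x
No, this is NOT an identity.

Claim: arccos(cos(x)) = x.
Test a specific point where both sides are defined: x = -π/2.
LHS = arccos(cos(x)) ≈ 1.5708
RHS = x ≈ -1.5708
Since 1.5708 ≠ -1.5708, the equation fails at this point, so it cannot hold for every real x for which both sides are defined.
arccos only returns values in [0, π], so arccos(cos(x)) = x holds only for x in that interval, not for all real x.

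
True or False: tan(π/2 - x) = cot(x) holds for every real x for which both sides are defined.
True.

Claim: tan(π/2 - x) = cot(x).
Reasoning: tan(π/2 - x) = sin(π/2 - x)/cos(π/2 - x) = cos(x)/sin(x) = cot(x), using the cofunction identities sin(π/2 - x) = cos(x) and cos(π/2 - x) = sin(x).
So the two sides agree for every real x for which both sides are defined.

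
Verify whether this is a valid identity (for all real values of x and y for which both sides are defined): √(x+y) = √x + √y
Claim: √(x+y) = √x + √y.
Test a specific point where both sides are defined: x = 4, y = 1/2.
LHS = √(x+y) ≈ 2.1213
RHS = √x + √y ≈ 2.7071
Since 2.1213 ≠ 2.7071, the equation fails at this point, so it cannot hold for all real values of x and y for which both sides are defined.
Squaring the right side gives x + 2√(xy) + y, not x + y.

Conclusion: No, this is NOT an identity.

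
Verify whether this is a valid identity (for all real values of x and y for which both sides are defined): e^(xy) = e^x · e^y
Claim: e^(xy) = e^x · e^y.
Test a specific point where both sides are defined: x = 4, y = 1.
LHS = e^(xy) ≈ 54.5982
RHS = e^x · e^y ≈ 148.4132
Since 54.5982 ≠ 148.4132, the equation fails at this point, so it cannot hold for all real values of x and y for which both sides are defined.
e^x · e^y = e^(x+y), not e^(xy).

Conclusion: No, this is NOT an identity.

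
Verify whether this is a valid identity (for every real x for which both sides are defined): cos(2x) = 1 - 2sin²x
Yes, this is an identity.

Claim: cos(2x) = 1 - 2sin²x.
Reasoning: cos(2x) = cos²x - sin²x. Replace cos²x by 1 - sin²x: (1 - sin²x) - sin²x = 1 - 2sin²x.
So the two sides agree for every real x for which both sides are defined.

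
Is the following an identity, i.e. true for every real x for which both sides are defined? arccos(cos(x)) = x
No, this is NOT an identity.

Claim: arccos(cos(x)) = x.
Test a specific point where both sides are defined: x = -π/2.
LHS = arccos(cos(x)) ≈ 1.5708
RHS = x ≈ -1.5708
Since 1.5708 ≠ -1.5708, the equation fails at this point, so it cannot hold for every real x for which both sides are defined.
arccos only returns values in [0, π], so arccos(cos(x)) = x holds only for x in that interval, not for all real x.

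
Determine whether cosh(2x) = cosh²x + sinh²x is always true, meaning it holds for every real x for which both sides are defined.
Claim: cosh(2x) = cosh²x + sinh²x.
Reasoning: cosh²x = (e^(2x) + 2 + e^(-2x))/4 and sinh²x = (e^(2x) - 2 + e^(-2x))/4. Adding gives (2e^(2x) + 2e^(-2x))/4 = (e^(2x) + e^(-2x))/2 = cosh(2x).
So the two sides agree for every real x for which both sides are defined.

Conclusion: Yes, this is an identity.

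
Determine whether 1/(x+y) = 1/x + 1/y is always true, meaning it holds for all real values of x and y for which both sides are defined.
Claim: 1/(x+y) = 1/x + 1/y.
Test a specific point where both sides are defined: x = 3, y = 3.
LHS = 1/(x+y) ≈ 0.1667
RHS = 1/x + 1/y ≈ 0.6667
Since 0.1667 ≠ 0.6667, the equation fails at this point, so it cannot hold for all real values of x and y for which both sides are defined.
1/x + 1/y = (x+y)/(xy), which is not 1/(x+y).

Conclusion: No, this is NOT an identity.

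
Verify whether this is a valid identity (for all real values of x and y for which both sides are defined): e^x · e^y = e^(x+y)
Claim: e^x · e^y = e^(x+y).
Reasoning: This is the law of exponents for a common base: multiplying powers adds exponents. E.g. from the series, (Σ x^j/j!)(Σ y^k/k!) = Σ_m (Σ_{j+k=m} x^j y^k/(j!k!)) = Σ_m (x+y)^m/m! by the binomial theorem.
So the two sides agree for all real values of x and y for which both sides are defined.

Conclusion: Yes, this is an identity.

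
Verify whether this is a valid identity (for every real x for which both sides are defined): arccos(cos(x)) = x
Claim: arccos(cos(x)) = x.
Test a specific point where both sides are defined: x = -π/4.
LHS = arccos(cos(x)) ≈ 0.7854
RHS = x ≈ -0.7854
Since 0.7854 ≠ -0.7854, the equation fails at this point, so it cannot hold for every real x for which both sides are defined.
arccos only returns values in [0, π], so arccos(cos(x)) = x holds only for x in that interval, not for all real x.

Conclusion: No, this is NOT an identity.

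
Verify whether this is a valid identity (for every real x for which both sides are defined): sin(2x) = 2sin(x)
Claim: sin(2x) = 2sin(x).
Test a specific point where both sides are defined: x = -π/6.
LHS = sin(2x) ≈ -0.8660
RHS = 2sin(x) ≈ -1.0000
Since -0.8660 ≠ -1.0000, the equation fails at this point, so it cannot hold for every real x for which both sides are defined.
The correct double-angle formula is sin(2x) = 2sin(x)cos(x).

Conclusion: No, this is NOT an identity.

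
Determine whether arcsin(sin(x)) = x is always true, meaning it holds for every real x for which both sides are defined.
No, this is NOT an identity.

Claim: arcsin(sin(x)) = x.
Test a specific point where both sides are defined: x = 2π/3.
LHS = arcsin(sin(x)) ≈ 1.0472
RHS = x ≈ 2.0944
Since 1.0472 ≠ 2.0944, the equation fails at this point, so it cannot hold for every real x for which both sides are defined.
arcsin only returns values in [-π/2, π/2], so arcsin(sin(x)) = x holds only for x in that interval, not for all real x.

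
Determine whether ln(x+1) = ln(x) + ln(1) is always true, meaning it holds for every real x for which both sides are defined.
Claim: ln(x+1) = ln(x) + ln(1).
Test a specific point where both sides are defined: x = 1/2.
LHS = ln(x+1) ≈ 0.4055
RHS = ln(x) + ln(1) ≈ -0.6931
Since 0.4055 ≠ -0.6931, the equation fails at this point, so it cannot hold for every real x for which both sides are defined.
ln(1) = 0, so the right side is just ln(x), which differs from ln(x+1).

Conclusion: No, this is NOT an identity.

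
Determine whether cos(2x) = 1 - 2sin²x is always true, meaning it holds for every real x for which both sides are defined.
Yes, this is an identity.

Claim: cos(2x) = 1 - 2sin²x.
Reasoning: cos(2x) = cos²x - sin²x. Replace cos²x by 1 - sin²x: (1 - sin²x) - sin²x = 1 - 2sin²x.
So the two sides agree for every real x for which both sides are defined.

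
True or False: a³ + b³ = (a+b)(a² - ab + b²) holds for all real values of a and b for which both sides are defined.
Claim: a³ + b³ = (a+b)(a² - ab + b²).
Reasoning: Expand the right side: (a+b)(a² - ab + b²) = a³ - a²b + ab² + a²b - ab² + b³ = a³ + b³ (the middle terms cancel in pairs).
So the two sides agree for all real values of a and b for which both sides are defined.

Conclusion: True.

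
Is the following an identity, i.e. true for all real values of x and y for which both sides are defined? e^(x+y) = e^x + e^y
Claim: e^(x+y) = e^x + e^y.
Test a specific point where both sides are defined: x = -1, y = 1.
LHS = e^(x+y) ≈ 1.0000
RHS = e^x + e^y ≈ 3.0862
Since 1.0000 ≠ 3.0862, the equation fails at this point, so it cannot hold for all real values of x and y for which both sides are defined.
The correct rule is e^(x+y) = e^x · e^y (a product, not a sum).

Conclusion: No, this is NOT an identity.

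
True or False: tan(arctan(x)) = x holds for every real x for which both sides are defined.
Claim: tan(arctan(x)) = x.
Reasoning: For every real x, arctan(x) is by definition the angle in (-π/2, π/2) whose tangent equals x. Taking the tangent of that angle returns x.
So the two sides agree for every real x for which both sides are defined.

Conclusion: True.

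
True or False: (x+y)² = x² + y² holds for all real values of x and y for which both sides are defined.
False.

Claim: (x+y)² = x² + y².
Test a specific point where both sides are defined: x = 3/2, y = 3/2.
LHS = (x+y)² ≈ 9.0000
RHS = x² + y² ≈ 4.5000
Since 9.0000 ≠ 4.5000, the equation fails at this point, so it cannot hold for all real values of x and y for which both sides are defined.
The correct expansion is (x+y)² = x² + 2xy + y²; the cross term 2xy is missing.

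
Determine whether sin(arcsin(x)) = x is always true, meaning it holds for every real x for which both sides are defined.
Yes, this is an identity.

Claim: sin(arcsin(x)) = x.
Reasoning: For -1 ≤ x ≤ 1 (where arcsin is defined), arcsin(x) is by definition an angle whose sine equals x. Taking the sine of that angle returns x. (Note the other order, arcsin(sin x) = x, is NOT an identity.)
So the two sides agree for every real x for which both sides are defined.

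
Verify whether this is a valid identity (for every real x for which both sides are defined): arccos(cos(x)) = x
No, this is NOT an identity.

Claim: arccos(cos(x)) = x.
Test a specific point where both sides are defined: x = -π/6.
LHS = arccos(cos(x)) ≈ 0.5236
RHS = x ≈ -0.5236
Since 0.5236 ≠ -0.5236, the equation fails at this point, so it cannot hold for every real x for which both sides are defined.
arccos only returns values in [0, π], so arccos(cos(x)) = x holds only for x in that interval, not for all real x.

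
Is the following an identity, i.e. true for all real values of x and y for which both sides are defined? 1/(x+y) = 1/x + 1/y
No, this is NOT an identity.

Claim: 1/(x+y) = 1/x + 1/y.
Test a specific point where both sides are defined: x = 1, y = 3/2.
LHS = 1/(x+y) ≈ 0.4000
RHS = 1/x + 1/y ≈ 1.6667
Since 0.4000 ≠ 1.6667, the equation fails at this point, so it cannot hold for all real values of x and y for which both sides are defined.
1/x + 1/y = (x+y)/(xy), which is not 1/(x+y).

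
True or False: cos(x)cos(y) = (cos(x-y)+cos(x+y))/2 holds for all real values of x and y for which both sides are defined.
True.

Claim: cos(x)cos(y) = (cos(x-y)+cos(x+y))/2.
Reasoning: cos(x-y) = cos(x)cos(y) + sin(x)sin(y) and cos(x+y) = cos(x)cos(y) - sin(x)sin(y). Adding, cos(x-y) + cos(x+y) = 2cos(x)cos(y); divide by 2.
So the two sides agree for all real values of x and y for which both sides are defined.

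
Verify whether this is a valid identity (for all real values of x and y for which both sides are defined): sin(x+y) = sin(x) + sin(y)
No, this is NOT an identity.

Claim: sin(x+y) = sin(x) + sin(y).
Test a specific point where both sides are defined: x = π, y = 3π/4.
LHS = sin(x+y) ≈ -0.7071
RHS = sin(x) + sin(y) ≈ 0.7071
Since -0.7071 ≠ 0.7071, the equation fails at this point, so it cannot hold for all real values of x and y for which both sides are defined.
The correct expansion is sin(x+y) = sin(x)cos(y) + cos(x)sin(y); sine is not additive.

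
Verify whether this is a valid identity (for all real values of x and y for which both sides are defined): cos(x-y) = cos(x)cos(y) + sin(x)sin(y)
Yes, this is an identity.

Claim: cos(x-y) = cos(x)cos(y) + sin(x)sin(y).
Reasoning: Replace y by -y in cos(x+y) = cos(x)cos(y) - sin(x)sin(y) and use cos(-y) = cos(y), sin(-y) = -sin(y): cos(x-y) = cos(x)cos(y) + sin(x)sin(y).
So the two sides agree for all real values of x and y for which both sides are defined.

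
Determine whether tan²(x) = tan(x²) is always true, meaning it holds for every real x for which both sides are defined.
Claim: tan²(x) = tan(x²).
Test a specific point where both sides are defined: x = π/3.
LHS = tan²(x) ≈ 3.0000
RHS = tan(x²) ≈ 1.9485
Since 3.0000 ≠ 1.9485, the equation fails at this point, so it cannot hold for every real x for which both sides are defined.
tan²(x) means (tan x)², squaring the output; tan(x²) squares the input. These are different functions.

Conclusion: No, this is NOT an identity.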